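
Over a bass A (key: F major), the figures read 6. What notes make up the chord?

A, C, F

The written figures 6 are shorthand for 6/3: the 3 is implied.
A third above A in this key is C.
A sixth above A in this key is F.
Together with the bass A, this spells F major in first inversion.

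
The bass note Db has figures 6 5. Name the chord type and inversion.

seventh chord, first inversion

6 5 is shorthand for 6/5/3.
Intervals of 6/5/3 above the bass form a seventh chord; the bass is the third, so this is first inversion.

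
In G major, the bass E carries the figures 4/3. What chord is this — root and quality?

A minor seventh

The figures 4/3 indicate a seventh chord in second inversion.
In second inversion the root lies a fourth above the bass: a fourth above E in G major is A.
The chord tones are E, G, A, C, giving A minor seventh.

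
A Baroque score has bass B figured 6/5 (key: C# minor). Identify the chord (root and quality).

The figures 6/5 indicate a seventh chord in first inversion.
In first inversion the root lies a sixth above the bass: a sixth above B in C# minor is G#.
The chord tones are B, D#, F#, G#, giving G# minor seventh.

G# minor seventh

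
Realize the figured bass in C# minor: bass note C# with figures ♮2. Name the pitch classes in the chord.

The written figures ♮2 are shorthand for 6/4/2: the 6/4 are implied.
A second above C# in this key is D#, made natural (D) by the ♮ figure.
A fourth above C# in this key is F#.
A sixth above C# in this key is A.
Together with the bass C#, this spells D major seventh in third inversion.

C#, D, F#, A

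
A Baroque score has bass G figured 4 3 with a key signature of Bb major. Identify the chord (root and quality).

C minor seventh

The figures 4 3 indicate a seventh chord in second inversion.
In second inversion the root lies a fourth above the bass: a fourth above G in Bb major is C.
The chord tones are G, Bb, C, Eb, giving C minor seventh.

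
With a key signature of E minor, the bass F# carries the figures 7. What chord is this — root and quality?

F# half-diminished seventh

The figures 7 indicate a seventh chord in root position.
In root position the bass is the root, so the root is F#.
The chord tones are F#, A, C, E, giving F# half-diminished seventh.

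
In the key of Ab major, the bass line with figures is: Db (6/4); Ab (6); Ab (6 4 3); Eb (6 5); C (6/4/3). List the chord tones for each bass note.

Db, G, Bb | Ab, C, F | Ab, C, Db, F | Eb, G, Bb, C | C, Eb, F, Ab

Db (6/4): Db, G, Bb.
Ab (6/3): Ab, C, F.
Ab (6/4/3): Ab, C, Db, F.
Eb (6/5/3): Eb, G, Bb, C.
C (6/4/3): C, Eb, F, Ab.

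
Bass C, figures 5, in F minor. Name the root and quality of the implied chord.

C minor

The figures 5 indicate a triad in root position.
In root position the bass is the root, so the root is C.
The chord tones are C, Eb, G, giving C minor.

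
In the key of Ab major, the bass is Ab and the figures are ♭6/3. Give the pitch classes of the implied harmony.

A third above Ab in this key is C.
A sixth above Ab in this key is F, lowered to Fb by the flat.
Together with the bass Ab, this spells Fb augmented in first inversion.

Ab, C, Fb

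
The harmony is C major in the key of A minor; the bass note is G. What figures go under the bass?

G is the fifth of C major, so the chord is in second inversion.
A triad in second inversion is figured 6/4, conventionally abbreviated 6/4.

6/4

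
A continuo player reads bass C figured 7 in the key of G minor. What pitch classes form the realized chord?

The written figures 7 are shorthand for 7/5/3: the 5/3 are implied.
A third above C in this key is Eb.
A fifth above C in this key is G.
A seventh above C in this key is Bb.
Together with the bass C, this spells C minor seventh in root position.

C, Eb, G, Bb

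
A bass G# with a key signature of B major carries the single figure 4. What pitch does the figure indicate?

Counting 3 letter steps above G# lands on C; in B major, that letter is C#.

C#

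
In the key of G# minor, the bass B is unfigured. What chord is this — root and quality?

An unfigured bass indicates a triad in root position.
In root position the bass is the root, so the root is B.
The chord tones are B, D#, F#, giving B major.

B major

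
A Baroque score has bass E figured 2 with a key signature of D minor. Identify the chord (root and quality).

F major seventh

The figures 2 indicate a seventh chord in third inversion.
In third inversion the root lies a second above the bass: a second above E in D minor is F.
The chord tones are E, F, A, C, giving F major seventh.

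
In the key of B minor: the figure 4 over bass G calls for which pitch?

C#

Counting 3 letter steps above G lands on C; in B minor, that letter is C#.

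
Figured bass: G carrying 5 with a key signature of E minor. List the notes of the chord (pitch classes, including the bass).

G, B, D

The written figures 5 are shorthand for 5/3: the 3 is implied.
A third above G in this key is B.
A fifth above G in this key is D.
Together with the bass G, this spells G major in root position.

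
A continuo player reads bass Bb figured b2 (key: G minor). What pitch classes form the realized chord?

Bb, Cb, Eb, G

The written figures b2 are shorthand for 6/4/2: the 6/4 are implied.
A second above Bb in this key is C, lowered to Cb by the flat.
A fourth above Bb in this key is Eb.
A sixth above Bb in this key is G.
Together with the bass Bb, this spells Cb augmented major seventh in third inversion.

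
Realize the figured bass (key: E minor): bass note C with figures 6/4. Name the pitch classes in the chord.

A fourth above C in this key is F#.
A sixth above C in this key is A.
Together with the bass C, this spells F# diminished in second inversion.

C, F#, A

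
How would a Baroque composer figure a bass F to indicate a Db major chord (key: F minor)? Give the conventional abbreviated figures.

F is the third of Db major, so the chord is in first inversion.
A triad in first inversion is figured 6/3, conventionally abbreviated 6.

6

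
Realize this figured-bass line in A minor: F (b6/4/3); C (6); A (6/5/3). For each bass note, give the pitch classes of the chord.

F (b6/4/3): F, A, B, Db.
C (6/3): C, E, A.
A (6/5/3): A, C, E, F.

F, A, B, Db | C, E, A | A, C, E, F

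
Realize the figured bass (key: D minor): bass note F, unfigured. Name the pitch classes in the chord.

An unfigured bass implies 5/3.
A third above F in this key is A.
A fifth above F in this key is C.
Together with the bass F, this spells F major in root position.

F, A, C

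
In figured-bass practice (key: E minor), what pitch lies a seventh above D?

C

Counting 6 letter steps above D lands on C; in E minor, that letter is C.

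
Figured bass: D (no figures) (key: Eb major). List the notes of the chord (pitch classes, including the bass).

An unfigured bass implies 5/3.
A third above D in this key is F.
A fifth above D in this key is Ab.
Together with the bass D, this spells D diminished in root position.

D, F, Ab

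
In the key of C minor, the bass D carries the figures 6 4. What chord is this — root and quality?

The figures 6 4 indicate a triad in second inversion.
In second inversion the root lies a fourth above the bass: a fourth above D in C minor is G.
The chord tones are D, G, Bb, giving G minor.

G minor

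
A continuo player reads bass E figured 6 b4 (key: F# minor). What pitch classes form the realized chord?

E, Ab, C#

A fourth above E in this key is A, lowered to Ab by the flat.
A sixth above E in this key is C#.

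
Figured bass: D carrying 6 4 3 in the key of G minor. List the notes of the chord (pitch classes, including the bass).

A third above D in this key is F.
A fourth above D in this key is G.
A sixth above D in this key is Bb.
Together with the bass D, this spells G minor seventh in second inversion.

D, F, G, Bb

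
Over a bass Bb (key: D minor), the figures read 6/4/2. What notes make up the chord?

Bb, C, E, G

A second above Bb in this key is C.
A fourth above Bb in this key is E.
A sixth above Bb in this key is G.
Together with the bass Bb, this spells C dominant seventh in third inversion.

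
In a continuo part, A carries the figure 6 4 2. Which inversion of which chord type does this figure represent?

Intervals of 6/4/2 above the bass form a seventh chord; the bass is the seventh, so this is third inversion.

seventh chord, third inversion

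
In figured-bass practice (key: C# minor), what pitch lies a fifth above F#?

Counting 4 letter steps above F# lands on C; in C# minor, that letter is C#.

C#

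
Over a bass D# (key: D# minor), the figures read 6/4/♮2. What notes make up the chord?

D#, E, G#, B

A second above D# in this key is E#, made natural (E) by the ♮ figure.
A fourth above D# in this key is G#.
A sixth above D# in this key is B.
Together with the bass D#, this spells E major seventh in third inversion.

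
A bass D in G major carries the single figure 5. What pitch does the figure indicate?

Counting 4 letter steps above D lands on A; in G major, that letter is A.

A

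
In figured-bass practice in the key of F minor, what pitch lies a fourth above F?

Counting 3 letter steps above F lands on B; in F minor, that letter is Bb.

Bb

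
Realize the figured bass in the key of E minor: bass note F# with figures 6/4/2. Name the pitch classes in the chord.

F#, G, B, D

A second above F# in this key is G.
A fourth above F# in this key is B.
A sixth above F# in this key is D.
Together with the bass F#, this spells G major seventh in third inversion.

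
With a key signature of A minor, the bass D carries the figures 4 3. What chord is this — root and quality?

The figures 4 3 indicate a seventh chord in second inversion.
In second inversion the root lies a fourth above the bass: a fourth above D in A minor is G.
The chord tones are D, F, G, B, giving G dominant seventh.

G dominant seventh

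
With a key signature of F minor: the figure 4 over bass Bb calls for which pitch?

Counting 3 letter steps above Bb lands on E; in F minor, that letter is Eb.

Eb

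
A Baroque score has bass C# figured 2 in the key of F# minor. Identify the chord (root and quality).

D major seventh

The figures 2 indicate a seventh chord in third inversion.
In third inversion the root lies a second above the bass: a second above C# in F# minor is D.
The chord tones are C#, D, F#, A, giving D major seventh.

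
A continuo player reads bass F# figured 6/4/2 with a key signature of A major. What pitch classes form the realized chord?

A second above F# in this key is G#.
A fourth above F# in this key is B.
A sixth above F# in this key is D.
Together with the bass F#, this spells G# half-diminished seventh in third inversion.

F#, G#, B, D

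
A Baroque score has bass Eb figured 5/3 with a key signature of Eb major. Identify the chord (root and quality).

Eb major

The figures 5/3 indicate a triad in root position.
In root position the bass is the root, so the root is Eb.
The chord tones are Eb, G, Bb, giving Eb major.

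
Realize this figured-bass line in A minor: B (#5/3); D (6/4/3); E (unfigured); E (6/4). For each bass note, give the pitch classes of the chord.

B (#5/3): B, D, F#.
D (6/4/3): D, F, G, B.
E (5/3): E, G, B.
E (6/4): E, A, C.

B, D, F# | D, F, G, B | E, G, B | E, A, C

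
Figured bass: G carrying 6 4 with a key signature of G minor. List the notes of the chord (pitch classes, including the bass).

G, C, Eb

A fourth above G in this key is C.
A sixth above G in this key is Eb.
Together with the bass G, this spells C minor in second inversion.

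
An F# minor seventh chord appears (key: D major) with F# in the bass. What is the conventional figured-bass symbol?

7

F# is the root of F# minor seventh, so the chord is in root position.
A seventh chord in root position is figured 7/5/3, conventionally abbreviated 7.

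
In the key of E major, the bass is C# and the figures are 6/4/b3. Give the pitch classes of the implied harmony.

A third above C# in this key is E, lowered to Eb by the flat.
A fourth above C# in this key is F#.
A sixth above C# in this key is A.

C#, Eb, F#, A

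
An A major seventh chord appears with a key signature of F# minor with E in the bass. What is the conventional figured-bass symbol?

E is the fifth of A major seventh, so the chord is in second inversion.
A seventh chord in second inversion is figured 6/4/3, conventionally abbreviated 4/3.

4/3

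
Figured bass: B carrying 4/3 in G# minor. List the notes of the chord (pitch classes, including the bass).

B, D#, E, G#

The written figures 4/3 are shorthand for 6/4/3: the 6 is implied.
A third above B in this key is D#.
A fourth above B in this key is E.
A sixth above B in this key is G#.
Together with the bass B, this spells E major seventh in second inversion.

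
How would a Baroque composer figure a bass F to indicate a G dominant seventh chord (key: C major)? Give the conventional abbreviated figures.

F is the seventh of G dominant seventh, so the chord is in third inversion.
A seventh chord in third inversion is figured 6/4/2, conventionally abbreviated 4/2.

4/2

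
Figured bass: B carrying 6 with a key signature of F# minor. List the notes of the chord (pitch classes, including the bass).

B, D, G#

The written figures 6 are shorthand for 6/3: the 3 is implied.
A third above B in this key is D.
A sixth above B in this key is G#.
Together with the bass B, this spells G# diminished in first inversion.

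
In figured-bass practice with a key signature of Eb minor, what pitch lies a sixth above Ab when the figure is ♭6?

Fb

Counting 5 letter steps above Ab lands on F; in Eb minor, that letter is F.
The b6 figure lowers it a semitone, giving Fb.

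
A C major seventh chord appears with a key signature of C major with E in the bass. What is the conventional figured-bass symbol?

6/5

E is the third of C major seventh, so the chord is in first inversion.
A seventh chord in first inversion is figured 6/5/3, conventionally abbreviated 6/5.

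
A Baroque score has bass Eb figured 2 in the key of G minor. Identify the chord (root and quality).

The figures 2 indicate a seventh chord in third inversion.
In third inversion the root lies a second above the bass: a second above Eb in G minor is F.
The chord tones are Eb, F, A, C, giving F dominant seventh.

F dominant seventh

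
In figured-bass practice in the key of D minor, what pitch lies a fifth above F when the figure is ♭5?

Counting 4 letter steps above F lands on C; in D minor, that letter is C.
The b5 figure lowers it a semitone, giving Cb.

Cb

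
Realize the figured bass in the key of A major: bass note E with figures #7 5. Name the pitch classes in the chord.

E, G#, B, D#

The written figures #7 5 are shorthand for 7/5/3: the 3 is implied.
A third above E in this key is G#.
A fifth above E in this key is B.
A seventh above E in this key is D, raised to D# by the sharp.
Together with the bass E, this spells E major seventh in root position.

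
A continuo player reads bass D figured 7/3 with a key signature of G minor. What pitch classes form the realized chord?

The written figures 7/3 are shorthand for 7/5/3: the 5 is implied.
A third above D in this key is F.
A fifth above D in this key is A.
A seventh above D in this key is C.
Together with the bass D, this spells D minor seventh in root position.

D, F, A, C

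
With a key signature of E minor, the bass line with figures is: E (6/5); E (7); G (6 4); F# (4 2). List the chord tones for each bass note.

E (6/5/3): E, G, B, C.
E (7/5/3): E, G, B, D.
G (6/4): G, C, E.
F# (6/4/2): F#, G, B, D.

E, G, B, C | E, G, B, D | G, C, E | F#, G, B, D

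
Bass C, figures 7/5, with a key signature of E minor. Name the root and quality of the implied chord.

The figures 7/5 indicate a seventh chord in root position.
In root position the bass is the root, so the root is C.
The chord tones are C, E, G, B, giving C major seventh.

C major seventh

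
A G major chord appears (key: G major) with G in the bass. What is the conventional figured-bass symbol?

no figures

G is the root of G major, so the chord is in root position.
A triad in root position is figured 5/3, conventionally abbreviated (no figures — root-position triad).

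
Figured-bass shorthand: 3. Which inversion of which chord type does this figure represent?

3 is shorthand for 5/3.
Intervals of 5/3 above the bass form a triad; the bass is the root, so this is root position.

triad, root position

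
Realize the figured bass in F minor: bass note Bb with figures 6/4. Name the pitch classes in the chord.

Bb, Eb, G

A fourth above Bb in this key is Eb.
A sixth above Bb in this key is G.
Together with the bass Bb, this spells Eb major in second inversion.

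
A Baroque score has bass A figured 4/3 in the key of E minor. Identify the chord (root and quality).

The figures 4/3 indicate a seventh chord in second inversion.
In second inversion the root lies a fourth above the bass: a fourth above A in E minor is D.
The chord tones are A, C, D, F#, giving D dominant seventh.

D dominant seventh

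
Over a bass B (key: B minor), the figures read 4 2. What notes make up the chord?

The written figures 4 2 are shorthand for 6/4/2: the 6 is implied.
A second above B in this key is C#.
A fourth above B in this key is E.
A sixth above B in this key is G.
Together with the bass B, this spells C# half-diminished seventh in third inversion.

B, C#, E, G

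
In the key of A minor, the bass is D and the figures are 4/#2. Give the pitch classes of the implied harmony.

The written figures 4/#2 are shorthand for 6/4/2: the 6 is implied.
A second above D in this key is E, raised to E# by the sharp.
A fourth above D in this key is G.
A sixth above D in this key is B.

D, E#, G, B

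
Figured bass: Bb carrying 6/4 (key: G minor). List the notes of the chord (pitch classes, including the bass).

A fourth above Bb in this key is Eb.
A sixth above Bb in this key is G.
Together with the bass Bb, this spells Eb major in second inversion.

Bb, Eb, G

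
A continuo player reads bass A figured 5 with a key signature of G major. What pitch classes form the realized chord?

A, C, E

The written figures 5 are shorthand for 5/3: the 3 is implied.
A third above A in this key is C.
A fifth above A in this key is E.
Together with the bass A, this spells A minor in root position.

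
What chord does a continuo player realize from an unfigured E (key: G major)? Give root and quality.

An unfigured bass indicates a triad in root position.
In root position the bass is the root, so the root is E.
The chord tones are E, G, B, giving E minor.

E minor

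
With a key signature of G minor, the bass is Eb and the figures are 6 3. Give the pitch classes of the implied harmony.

A third above Eb in this key is G.
A sixth above Eb in this key is C.
Together with the bass Eb, this spells C minor in first inversion.

Eb, G, C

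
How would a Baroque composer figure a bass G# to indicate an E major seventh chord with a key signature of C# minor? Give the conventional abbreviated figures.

6/5

G# is the third of E major seventh, so the chord is in first inversion.
A seventh chord in first inversion is figured 6/5/3, conventionally abbreviated 6/5.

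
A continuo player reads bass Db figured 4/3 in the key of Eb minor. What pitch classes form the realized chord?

Db, F, Gb, Bb

The written figures 4/3 are shorthand for 6/4/3: the 6 is implied.
A third above Db in this key is F.
A fourth above Db in this key is Gb.
A sixth above Db in this key is Bb.
Together with the bass Db, this spells Gb major seventh in second inversion.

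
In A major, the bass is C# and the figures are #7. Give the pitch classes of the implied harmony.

The written figures #7 are shorthand for 7/5/3: the 5/3 are implied.
A third above C# in this key is E.
A fifth above C# in this key is G#.
A seventh above C# in this key is B, raised to B# by the sharp.
Together with the bass C#, this spells C# minor-major seventh in root position.

C#, E, G#, B#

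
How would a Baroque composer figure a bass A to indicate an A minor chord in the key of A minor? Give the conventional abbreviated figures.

A is the root of A minor, so the chord is in root position.
A triad in root position is figured 5/3, conventionally abbreviated (no figures — root-position triad).

no figures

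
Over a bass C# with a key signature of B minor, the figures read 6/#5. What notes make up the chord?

The written figures 6/#5 are shorthand for 6/5/3: the 3 is implied.
A third above C# in this key is E.
A fifth above C# in this key is G, raised to G# by the sharp.
A sixth above C# in this key is A.
Together with the bass C#, this spells A major seventh in first inversion.

C#, E, G#, A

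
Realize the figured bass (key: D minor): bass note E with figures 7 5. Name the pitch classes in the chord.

The written figures 7 5 are shorthand for 7/5/3: the 3 is implied.
A third above E in this key is G.
A fifth above E in this key is Bb.
A seventh above E in this key is D.
Together with the bass E, this spells E half-diminished seventh in root position.

E, G, Bb, D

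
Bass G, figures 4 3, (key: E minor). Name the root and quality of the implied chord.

C major seventh

The figures 4 3 indicate a seventh chord in second inversion.
In second inversion the root lies a fourth above the bass: a fourth above G in E minor is C.
The chord tones are G, B, C, E, giving C major seventh.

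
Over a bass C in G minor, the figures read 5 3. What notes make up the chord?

C, Eb, G

A third above C in this key is Eb.
A fifth above C in this key is G.
Together with the bass C, this spells C minor in root position.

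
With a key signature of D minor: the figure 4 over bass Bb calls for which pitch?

E

Counting 3 letter steps above Bb lands on E; in D minor, that letter is E.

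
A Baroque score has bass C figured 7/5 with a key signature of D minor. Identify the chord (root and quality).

The figures 7/5 indicate a seventh chord in root position.
In root position the bass is the root, so the root is C.
The chord tones are C, E, G, Bb, giving C dominant seventh.

C dominant seventh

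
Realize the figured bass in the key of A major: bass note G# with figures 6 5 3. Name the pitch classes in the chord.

G#, B, D, E

A third above G# in this key is B.
A fifth above G# in this key is D.
A sixth above G# in this key is E.
Together with the bass G#, this spells E dominant seventh in first inversion.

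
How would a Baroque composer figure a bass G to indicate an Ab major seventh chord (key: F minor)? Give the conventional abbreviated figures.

G is the seventh of Ab major seventh, so the chord is in third inversion.
A seventh chord in third inversion is figured 6/4/2, conventionally abbreviated 4/2.

4/2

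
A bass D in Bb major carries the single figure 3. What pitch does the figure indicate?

Counting 2 letter steps above D lands on F; in Bb major, that letter is F.

F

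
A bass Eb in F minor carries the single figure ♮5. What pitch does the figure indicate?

Counting 4 letter steps above Eb lands on B; in F minor, that letter is Bb.
The ♮5 figure makes it natural, giving B.

B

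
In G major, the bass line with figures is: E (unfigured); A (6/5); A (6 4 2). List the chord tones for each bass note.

E (5/3): E, G, B.
A (6/5/3): A, C, E, F#.
A (6/4/2): A, B, D, F#.

E, G, B | A, C, E, F# | A, B, D, F#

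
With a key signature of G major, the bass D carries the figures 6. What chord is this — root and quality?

The figures 6 indicate a triad in first inversion.
In first inversion the root lies a sixth above the bass: a sixth above D in G major is B.
The chord tones are D, F#, B, giving B minor.

B minor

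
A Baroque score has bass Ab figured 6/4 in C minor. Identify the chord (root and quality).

The figures 6/4 indicate a triad in second inversion.
In second inversion the root lies a fourth above the bass: a fourth above Ab in C minor is D.
The chord tones are Ab, D, F, giving D diminished.

D diminished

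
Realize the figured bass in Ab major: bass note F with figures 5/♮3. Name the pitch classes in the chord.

F, A, C

A third above F in this key is Ab, made natural (A) by the ♮ figure.
A fifth above F in this key is C.
Together with the bass F, this spells F major in root position.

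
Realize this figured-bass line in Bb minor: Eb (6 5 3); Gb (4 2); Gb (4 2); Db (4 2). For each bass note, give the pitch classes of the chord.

Eb (6/5/3): Eb, Gb, Bb, C.
Gb (6/4/2): Gb, Ab, C, Eb.
Gb (6/4/2): Gb, Ab, C, Eb.
Db (6/4/2): Db, Eb, Gb, Bb.

Eb, Gb, Bb, C | Gb, Ab, C, Eb | Gb, Ab, C, Eb | Db, Eb, Gb, Bb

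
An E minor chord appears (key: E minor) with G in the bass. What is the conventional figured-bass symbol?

6

G is the third of E minor, so the chord is in first inversion.
A triad in first inversion is figured 6/3, conventionally abbreviated 6.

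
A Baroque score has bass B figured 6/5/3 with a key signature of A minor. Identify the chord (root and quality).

The figures 6/5/3 indicate a seventh chord in first inversion.
In first inversion the root lies a sixth above the bass: a sixth above B in A minor is G.
The chord tones are B, D, F, G, giving G dominant seventh.

G dominant seventh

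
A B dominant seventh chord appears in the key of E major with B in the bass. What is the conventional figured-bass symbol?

7

B is the root of B dominant seventh, so the chord is in root position.
A seventh chord in root position is figured 7/5/3, conventionally abbreviated 7.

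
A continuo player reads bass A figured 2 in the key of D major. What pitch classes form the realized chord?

A, B, D, F#

The written figures 2 are shorthand for 6/4/2: the 6/4 are implied.
A second above A in this key is B.
A fourth above A in this key is D.
A sixth above A in this key is F#.
Together with the bass A, this spells B minor seventh in third inversion.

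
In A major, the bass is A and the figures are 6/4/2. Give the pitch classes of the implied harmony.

A second above A in this key is B.
A fourth above A in this key is D.
A sixth above A in this key is F#.
Together with the bass A, this spells B minor seventh in third inversion.

A, B, D, F#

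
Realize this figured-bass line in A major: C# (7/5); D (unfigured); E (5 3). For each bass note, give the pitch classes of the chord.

C# (7/5/3): C#, E, G#, B.
D (5/3): D, F#, A.
E (5/3): E, G#, B.

C#, E, G#, B | D, F#, A | E, G#, B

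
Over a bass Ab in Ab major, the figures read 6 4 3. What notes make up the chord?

Ab, C, Db, F

A third above Ab in this key is C.
A fourth above Ab in this key is Db.
A sixth above Ab in this key is F.
Together with the bass Ab, this spells Db major seventh in second inversion.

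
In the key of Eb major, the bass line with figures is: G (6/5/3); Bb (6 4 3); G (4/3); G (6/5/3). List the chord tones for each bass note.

G (6/5/3): G, Bb, D, Eb.
Bb (6/4/3): Bb, D, Eb, G.
G (6/4/3): G, Bb, C, Eb.
G (6/5/3): G, Bb, D, Eb.

G, Bb, D, Eb | Bb, D, Eb, G | G, Bb, C, Eb | G, Bb, D, Eb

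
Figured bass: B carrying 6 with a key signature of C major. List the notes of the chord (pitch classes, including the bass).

B, D, G

The written figures 6 are shorthand for 6/3: the 3 is implied.
A third above B in this key is D.
A sixth above B in this key is G.
Together with the bass B, this spells G major in first inversion.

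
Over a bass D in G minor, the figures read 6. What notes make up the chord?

The written figures 6 are shorthand for 6/3: the 3 is implied.
A third above D in this key is F.
A sixth above D in this key is Bb.
Together with the bass D, this spells Bb major in first inversion.

D, F, Bb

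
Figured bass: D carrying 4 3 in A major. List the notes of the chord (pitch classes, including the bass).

D, F#, G#, B

The written figures 4 3 are shorthand for 6/4/3: the 6 is implied.
A third above D in this key is F#.
A fourth above D in this key is G#.
A sixth above D in this key is B.
Together with the bass D, this spells G# half-diminished seventh in second inversion.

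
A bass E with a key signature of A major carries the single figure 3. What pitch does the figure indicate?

G#

Counting 2 letter steps above E lands on G; in A major, that letter is G#.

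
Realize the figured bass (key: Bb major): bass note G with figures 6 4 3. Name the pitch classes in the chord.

A third above G in this key is Bb.
A fourth above G in this key is C.
A sixth above G in this key is Eb.
Together with the bass G, this spells C minor seventh in second inversion.

G, Bb, C, Eb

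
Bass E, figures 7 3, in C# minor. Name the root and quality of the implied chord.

The figures 7 3 indicate a seventh chord in root position.
In root position the bass is the root, so the root is E.
The chord tones are E, G#, B, D#, giving E major seventh.

E major seventh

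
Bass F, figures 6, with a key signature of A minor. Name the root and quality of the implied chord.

The figures 6 indicate a triad in first inversion.
In first inversion the root lies a sixth above the bass: a sixth above F in A minor is D.
The chord tones are F, A, D, giving D minor.

D minor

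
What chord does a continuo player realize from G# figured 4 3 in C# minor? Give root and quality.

C# minor seventh

The figures 4 3 indicate a seventh chord in second inversion.
In second inversion the root lies a fourth above the bass: a fourth above G# in C# minor is C#.
The chord tones are G#, B, C#, E, giving C# minor seventh.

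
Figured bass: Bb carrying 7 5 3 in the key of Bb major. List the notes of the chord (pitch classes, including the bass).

A third above Bb in this key is D.
A fifth above Bb in this key is F.
A seventh above Bb in this key is A.
Together with the bass Bb, this spells Bb major seventh in root position.

Bb, D, F, A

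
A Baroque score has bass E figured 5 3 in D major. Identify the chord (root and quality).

E minor

The figures 5 3 indicate a triad in root position.
In root position the bass is the root, so the root is E.
The chord tones are E, G, B, giving E minor.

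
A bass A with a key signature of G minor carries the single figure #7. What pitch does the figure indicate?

Counting 6 letter steps above A lands on G; in G minor, that letter is G.
The #7 figure raises it a semitone, giving G#.

G#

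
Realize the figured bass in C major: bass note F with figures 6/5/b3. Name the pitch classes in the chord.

F, Ab, C, D

A third above F in this key is A, lowered to Ab by the flat.
A fifth above F in this key is C.
A sixth above F in this key is D.
Together with the bass F, this spells D half-diminished seventh in first inversion.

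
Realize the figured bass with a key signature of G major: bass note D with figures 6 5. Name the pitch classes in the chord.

D, F#, A, B

The written figures 6 5 are shorthand for 6/5/3: the 3 is implied.
A third above D in this key is F#.
A fifth above D in this key is A.
A sixth above D in this key is B.
Together with the bass D, this spells B minor seventh in first inversion.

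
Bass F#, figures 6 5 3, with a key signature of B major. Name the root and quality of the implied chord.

D# minor seventh

The figures 6 5 3 indicate a seventh chord in first inversion.
In first inversion the root lies a sixth above the bass: a sixth above F# in B major is D#.
The chord tones are F#, A#, C#, D#, giving D# minor seventh.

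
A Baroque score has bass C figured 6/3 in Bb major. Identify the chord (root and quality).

A diminished

The figures 6/3 indicate a triad in first inversion.
In first inversion the root lies a sixth above the bass: a sixth above C in Bb major is A.
The chord tones are C, Eb, A, giving A diminished.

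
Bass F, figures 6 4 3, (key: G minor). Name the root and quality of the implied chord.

Bb major seventh

The figures 6 4 3 indicate a seventh chord in second inversion.
In second inversion the root lies a fourth above the bass: a fourth above F in G minor is Bb.
The chord tones are F, A, Bb, D, giving Bb major seventh.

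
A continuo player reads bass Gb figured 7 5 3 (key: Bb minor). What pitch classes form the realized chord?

Gb, Bb, Db, F

A third above Gb in this key is Bb.
A fifth above Gb in this key is Db.
A seventh above Gb in this key is F.
Together with the bass Gb, this spells Gb major seventh in root position.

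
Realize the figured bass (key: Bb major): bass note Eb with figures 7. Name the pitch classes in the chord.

Eb, G, Bb, D

The written figures 7 are shorthand for 7/5/3: the 5/3 are implied.
A third above Eb in this key is G.
A fifth above Eb in this key is Bb.
A seventh above Eb in this key is D.
Together with the bass Eb, this spells Eb major seventh in root position.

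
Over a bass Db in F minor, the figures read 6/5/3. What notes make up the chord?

A third above Db in this key is F.
A fifth above Db in this key is Ab.
A sixth above Db in this key is Bb.
Together with the bass Db, this spells Bb minor seventh in first inversion.

Db, F, Ab, Bb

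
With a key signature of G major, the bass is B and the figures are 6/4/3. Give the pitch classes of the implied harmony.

B, D, E, G

A third above B in this key is D.
A fourth above B in this key is E.
A sixth above B in this key is G.
Together with the bass B, this spells E minor seventh in second inversion.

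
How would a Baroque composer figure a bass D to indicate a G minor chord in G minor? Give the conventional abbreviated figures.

D is the fifth of G minor, so the chord is in second inversion.
A triad in second inversion is figured 6/4, conventionally abbreviated 6/4.

6/4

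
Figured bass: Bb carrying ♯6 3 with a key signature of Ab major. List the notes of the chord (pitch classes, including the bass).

A third above Bb in this key is Db.
A sixth above Bb in this key is G, raised to G# by the sharp.

Bb, Db, G#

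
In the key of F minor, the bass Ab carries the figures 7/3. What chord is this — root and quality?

Ab major seventh

The figures 7/3 indicate a seventh chord in root position.
In root position the bass is the root, so the root is Ab.
The chord tones are Ab, C, Eb, G, giving Ab major seventh.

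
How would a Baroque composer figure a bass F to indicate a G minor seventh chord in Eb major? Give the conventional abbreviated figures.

F is the seventh of G minor seventh, so the chord is in third inversion.
A seventh chord in third inversion is figured 6/4/2, conventionally abbreviated 4/2.

4/2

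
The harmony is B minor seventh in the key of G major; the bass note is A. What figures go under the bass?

4/2

A is the seventh of B minor seventh, so the chord is in third inversion.
A seventh chord in third inversion is figured 6/4/2, conventionally abbreviated 4/2.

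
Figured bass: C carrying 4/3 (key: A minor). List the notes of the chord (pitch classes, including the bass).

The written figures 4/3 are shorthand for 6/4/3: the 6 is implied.
A third above C in this key is E.
A fourth above C in this key is F.
A sixth above C in this key is A.
Together with the bass C, this spells F major seventh in second inversion.

C, E, F, A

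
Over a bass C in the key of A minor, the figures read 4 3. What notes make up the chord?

C, E, F, A

The written figures 4 3 are shorthand for 6/4/3: the 6 is implied.
A third above C in this key is E.
A fourth above C in this key is F.
A sixth above C in this key is A.
Together with the bass C, this spells F major seventh in second inversion.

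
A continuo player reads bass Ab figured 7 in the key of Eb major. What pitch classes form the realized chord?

Ab, C, Eb, G

The written figures 7 are shorthand for 7/5/3: the 5/3 are implied.
A third above Ab in this key is C.
A fifth above Ab in this key is Eb.
A seventh above Ab in this key is G.
Together with the bass Ab, this spells Ab major seventh in root position.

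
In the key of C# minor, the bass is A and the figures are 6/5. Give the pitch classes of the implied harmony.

A, C#, E, F#

The written figures 6/5 are shorthand for 6/5/3: the 3 is implied.
A third above A in this key is C#.
A fifth above A in this key is E.
A sixth above A in this key is F#.
Together with the bass A, this spells F# minor seventh in first inversion.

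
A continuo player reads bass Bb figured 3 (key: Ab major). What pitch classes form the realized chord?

Bb, Db, F

The written figures 3 are shorthand for 5/3: the 5 is implied.
A third above Bb in this key is Db.
A fifth above Bb in this key is F.
Together with the bass Bb, this spells Bb minor in root position.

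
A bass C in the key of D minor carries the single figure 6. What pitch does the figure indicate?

Counting 5 letter steps above C lands on A; in D minor, that letter is A.

A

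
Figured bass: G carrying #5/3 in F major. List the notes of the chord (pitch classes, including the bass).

A third above G in this key is Bb.
A fifth above G in this key is D, raised to D# by the sharp.

G, Bb, D#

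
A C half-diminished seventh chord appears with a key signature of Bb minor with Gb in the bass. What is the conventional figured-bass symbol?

Gb is the fifth of C half-diminished seventh, so the chord is in second inversion.
A seventh chord in second inversion is figured 6/4/3, conventionally abbreviated 4/3.

4/3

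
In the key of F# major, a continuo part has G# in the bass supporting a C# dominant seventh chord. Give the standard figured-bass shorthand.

G# is the fifth of C# dominant seventh, so the chord is in second inversion.
A seventh chord in second inversion is figured 6/4/3, conventionally abbreviated 4/3.

4/3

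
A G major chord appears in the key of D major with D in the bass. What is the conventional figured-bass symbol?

D is the fifth of G major, so the chord is in second inversion.
A triad in second inversion is figured 6/4, conventionally abbreviated 6/4.

6/4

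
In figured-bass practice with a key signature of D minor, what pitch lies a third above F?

Counting 2 letter steps above F lands on A; in D minor, that letter is A.

A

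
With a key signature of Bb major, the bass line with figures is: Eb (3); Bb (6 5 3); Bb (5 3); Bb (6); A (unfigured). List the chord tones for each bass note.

Eb (5/3): Eb, G, Bb.
Bb (6/5/3): Bb, D, F, G.
Bb (5/3): Bb, D, F.
Bb (6/3): Bb, D, G.
A (5/3): A, C, Eb.

Eb, G, Bb | Bb, D, F, G | Bb, D, F | Bb, D, G | A, C, Eb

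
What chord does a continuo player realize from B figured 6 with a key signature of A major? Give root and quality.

The figures 6 indicate a triad in first inversion.
In first inversion the root lies a sixth above the bass: a sixth above B in A major is G#.
The chord tones are B, D, G#, giving G# diminished.

G# diminished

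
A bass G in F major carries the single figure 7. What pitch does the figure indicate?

F

Counting 6 letter steps above G lands on F; in F major, that letter is F.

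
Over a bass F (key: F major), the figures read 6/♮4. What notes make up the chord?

A fourth above F in this key is Bb, made natural (B) by the ♮ figure.
A sixth above F in this key is D.
Together with the bass F, this spells B diminished in second inversion.

F, B, D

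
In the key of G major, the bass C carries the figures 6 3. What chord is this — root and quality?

The figures 6 3 indicate a triad in first inversion.
In first inversion the root lies a sixth above the bass: a sixth above C in G major is A.
The chord tones are C, E, A, giving A minor.

A minor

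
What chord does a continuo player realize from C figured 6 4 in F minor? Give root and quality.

F minor

The figures 6 4 indicate a triad in second inversion.
In second inversion the root lies a fourth above the bass: a fourth above C in F minor is F.
The chord tones are C, F, Ab, giving F minor.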